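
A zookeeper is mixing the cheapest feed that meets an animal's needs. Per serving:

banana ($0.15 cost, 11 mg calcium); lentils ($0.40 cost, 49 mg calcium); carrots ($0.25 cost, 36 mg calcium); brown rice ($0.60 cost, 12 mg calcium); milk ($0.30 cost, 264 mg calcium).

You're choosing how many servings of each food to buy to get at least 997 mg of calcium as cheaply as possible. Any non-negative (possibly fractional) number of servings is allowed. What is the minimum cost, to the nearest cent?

Cost per mg of calcium: milk $0.0011, carrots $0.0069, lentils $0.0082, banana $0.0136, brown rice $0.0500.
With no serving limits, use only milk: 997 mg / 264 mg = 3.777 servings × $0.30 = $1.13.

$1.13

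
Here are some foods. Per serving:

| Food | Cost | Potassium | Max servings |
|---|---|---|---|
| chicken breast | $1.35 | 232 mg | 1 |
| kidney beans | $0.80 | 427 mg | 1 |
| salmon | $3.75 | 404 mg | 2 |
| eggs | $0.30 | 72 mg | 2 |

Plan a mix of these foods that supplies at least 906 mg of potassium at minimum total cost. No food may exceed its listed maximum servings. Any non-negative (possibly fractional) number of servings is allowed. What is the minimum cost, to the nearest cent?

Cost per mg of potassium: kidney beans $0.0019, eggs $0.0042, chicken breast $0.0058, salmon $0.0093.
Take 1 serving of kidney beans: +427.0 mg potassium for $0.80 (total $0.80, still need 479.0 mg).
Take 2 servings of eggs: +144.0 mg potassium for $0.60 (total $1.40, still need 335.0 mg).
Take 1 serving of chicken breast: +232.0 mg potassium for $1.35 (total $2.75, still need 103.0 mg).
Take 0.255 servings of salmon: +103.0 mg potassium for $0.96 (total $3.71, still need 0.0 mg).
Greedy by cheapest-per-mg is optimal for a single linear constraint, so the minimum cost is $3.71.

$3.71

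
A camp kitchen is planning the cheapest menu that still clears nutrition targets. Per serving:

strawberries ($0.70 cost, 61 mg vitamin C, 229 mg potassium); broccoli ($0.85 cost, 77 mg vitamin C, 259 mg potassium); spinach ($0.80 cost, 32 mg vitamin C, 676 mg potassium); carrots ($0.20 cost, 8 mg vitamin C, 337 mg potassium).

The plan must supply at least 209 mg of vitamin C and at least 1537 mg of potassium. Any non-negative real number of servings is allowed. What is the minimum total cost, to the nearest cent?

$2.61

Compare the cost at each extreme point of the feasible region.
strawberries only: max(209/61, 1537/229) = 6.712 servings → $4.70.
broccoli only: max(209/77, 1537/259) = 5.934 servings → $5.04.
spinach only: max(209/32, 1537/676) = 6.531 servings → $5.22.
carrots only: max(209/8, 1537/337) = 26.12 servings → $5.22.
strawberries + broccoli with both targets exact would need a negative amount; discard.
strawberries + spinach with both tight: 2.716 servings and 1.354 servings → $2.98.
strawberries + carrots with both tight: 3.105 servings and 2.451 servings → $2.66.
broccoli + spinach with both tight: 2.104 servings and 1.467 servings → $2.96.
broccoli + carrots with both tight: 2.435 servings and 2.69 servings → $2.61.
spinach + carrots: intersection lies outside the first quadrant.
The minimum over all feasible corners is $2.61.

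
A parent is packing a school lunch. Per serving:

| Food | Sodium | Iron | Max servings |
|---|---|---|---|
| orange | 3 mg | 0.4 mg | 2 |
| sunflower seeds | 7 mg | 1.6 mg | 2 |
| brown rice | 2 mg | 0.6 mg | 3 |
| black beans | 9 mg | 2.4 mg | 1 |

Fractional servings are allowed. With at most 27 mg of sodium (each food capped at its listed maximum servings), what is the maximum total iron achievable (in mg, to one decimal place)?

6.9 mg

Iron per mg sodium: brown rice 0.3, black beans 0.2667, sunflower seeds 0.2286, orange 0.1333.
Take 3 servings of brown rice: uses 6 mg sodium, +1.8 mg iron (running total 1.8 mg).
Take 1 serving of black beans: uses 9 mg sodium, +2.4 mg iron (running total 4.2 mg).
Take 1.714 servings of sunflower seeds: uses 12 mg sodium, +2.7 mg iron (running total 6.9 mg).
Greedy by best ratio exhausts the sodium allowance optimally: 6.9 mg.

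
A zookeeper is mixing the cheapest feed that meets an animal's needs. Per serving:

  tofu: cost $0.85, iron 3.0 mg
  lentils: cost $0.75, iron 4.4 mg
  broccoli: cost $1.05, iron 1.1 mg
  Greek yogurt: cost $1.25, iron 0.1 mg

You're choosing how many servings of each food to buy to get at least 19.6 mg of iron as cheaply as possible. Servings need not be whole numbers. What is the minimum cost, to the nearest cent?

$3.34

Cost per mg of iron: lentils $0.1705, tofu $0.2833, broccoli $0.9545, Greek yogurt $12.5000.
With no serving limits, use only lentils: 19.6 mg / 4.4 mg = 4.455 servings × $0.75 = $3.34.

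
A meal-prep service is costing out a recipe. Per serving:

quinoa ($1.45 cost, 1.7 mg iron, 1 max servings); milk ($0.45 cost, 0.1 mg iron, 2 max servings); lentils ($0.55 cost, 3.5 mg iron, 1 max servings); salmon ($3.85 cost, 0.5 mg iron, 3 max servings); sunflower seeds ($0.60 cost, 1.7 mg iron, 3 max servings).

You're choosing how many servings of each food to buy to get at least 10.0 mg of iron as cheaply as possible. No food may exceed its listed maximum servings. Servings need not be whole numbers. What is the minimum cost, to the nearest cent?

$3.54

Cost per mg of iron: lentils $0.1571, sunflower seeds $0.3529, quinoa $0.8529, milk $4.5000, salmon $7.7000.
Take 1 serving of lentils: +3.5 mg iron for $0.55 (total $0.55, still need 6.5 mg).
Take 3 servings of sunflower seeds: +5.1 mg iron for $1.80 (total $2.35, still need 1.4 mg).
Take 0.8235 servings of quinoa: +1.4 mg iron for $1.19 (total $3.54, still need 0.0 mg).
Filling from the cheapest source first is optimal under one linear minimum: $3.54.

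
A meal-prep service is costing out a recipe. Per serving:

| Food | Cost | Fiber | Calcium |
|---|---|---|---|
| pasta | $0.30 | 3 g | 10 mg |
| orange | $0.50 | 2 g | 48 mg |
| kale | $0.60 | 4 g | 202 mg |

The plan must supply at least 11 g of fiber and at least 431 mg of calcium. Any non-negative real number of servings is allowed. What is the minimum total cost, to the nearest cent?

$1.52

Two binding constraints pin down two serving amounts, so the optimal mix uses at most two foods. The candidates are each food alone (scaled to the tighter of fiber/calcium) and each pair with both constraints tight.
pasta only: max(11/3, 431/10) = 43.1 servings → $12.93.
orange only: max(11/2, 431/48) = 8.979 servings → $4.49.
kale only: max(11/4, 431/202) = 2.75 servings → $1.65.
pasta + orange: intersection lies outside the first quadrant.
pasta + kale with both tight: 0.8799 servings and 2.09 servings → $1.52.
orange + kale with both tight: 2.349 servings and 1.575 servings → $2.12.
So the least-cost plan costs $1.52.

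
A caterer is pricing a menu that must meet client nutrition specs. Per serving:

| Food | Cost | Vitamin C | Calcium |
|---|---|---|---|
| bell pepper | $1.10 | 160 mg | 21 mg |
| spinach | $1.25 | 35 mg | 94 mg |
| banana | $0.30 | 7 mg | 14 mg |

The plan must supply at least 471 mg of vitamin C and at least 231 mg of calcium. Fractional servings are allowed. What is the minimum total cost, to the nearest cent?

$5.15

For a min-cost LP with two ≥-constraints, a basic feasible solution has at most two positive variables.
bell pepper only: max(471/160, 231/21) = 11 servings → $12.10.
spinach only: max(471/35, 231/94) = 13.46 servings → $16.82.
banana only: max(471/7, 231/14) = 67.29 servings → $20.19.
bell pepper + spinach with both tight: 2.53 servings and 1.892 servings → $5.15.
bell pepper + banana with both tight: 2.378 servings and 12.93 servings → $6.50.
spinach + banana: the both-tight solution has a negative serving — not a feasible corner.
The minimum over all feasible corners is $5.15.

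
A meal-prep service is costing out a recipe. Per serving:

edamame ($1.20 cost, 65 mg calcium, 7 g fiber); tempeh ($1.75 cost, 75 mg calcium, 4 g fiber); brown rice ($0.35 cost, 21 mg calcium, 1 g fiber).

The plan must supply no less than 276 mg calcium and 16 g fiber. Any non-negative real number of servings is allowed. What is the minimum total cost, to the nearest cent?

Compare the cost at each extreme point of the feasible region.
edamame only: max(276/65, 16/7) = 4.246 servings → $5.10.
tempeh only: max(276/75, 16/4) = 4 servings → $7.00.
brown rice only: max(276/21, 16/1) = 16 servings → $5.60.
edamame + tempeh with both tight: 0.3623 servings and 3.366 servings → $6.33.
edamame + brown rice with both tight: 0.7317 servings and 10.88 servings → $4.69.
tempeh + brown rice with both targets exact would need a negative amount; discard.
Cheapest feasible corner: $4.69.

$4.69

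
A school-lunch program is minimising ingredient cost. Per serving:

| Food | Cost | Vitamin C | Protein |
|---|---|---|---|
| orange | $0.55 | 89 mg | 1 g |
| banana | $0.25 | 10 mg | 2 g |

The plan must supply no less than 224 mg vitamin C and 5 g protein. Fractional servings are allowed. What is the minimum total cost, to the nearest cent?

A basic optimal solution has at most two foods positive. Try each food alone and each pair with both targets met exactly.
orange only: max(224/89, 5/1) = 5 servings → $2.75.
banana only: max(224/10, 5/2) = 22.4 servings → $5.60.
orange + banana with both tight: 2.369 servings and 1.315 servings → $1.63.
So the least-cost plan costs $1.63.

$1.63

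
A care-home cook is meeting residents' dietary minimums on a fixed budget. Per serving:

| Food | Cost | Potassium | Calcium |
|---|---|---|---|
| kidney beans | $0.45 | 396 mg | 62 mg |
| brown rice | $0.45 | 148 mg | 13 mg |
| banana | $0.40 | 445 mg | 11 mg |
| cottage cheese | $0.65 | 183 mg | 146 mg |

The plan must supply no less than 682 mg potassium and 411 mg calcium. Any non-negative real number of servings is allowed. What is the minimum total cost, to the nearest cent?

Two binding constraints pin down two serving amounts, so the optimal mix uses at most two foods. The candidates are each food alone (scaled to the tighter of potassium/calcium) and each pair with both constraints tight.
kidney beans only: max(682/396, 411/62) = 6.629 servings → $2.98.
brown rice only: max(682/148, 411/13) = 31.62 servings → $14.23.
banana only: max(682/445, 411/11) = 37.36 servings → $14.95.
cottage cheese only: max(682/183, 411/146) = 3.727 servings → $2.42.
kidney beans + brown rice: intersection lies outside the first quadrant.
kidney beans + banana: intersection lies outside the first quadrant.
kidney beans + cottage cheese with both tight: 0.5242 servings and 2.592 servings → $1.92.
brown rice + banana: the both-tight solution has a negative serving — not a feasible corner.
brown rice + cottage cheese with both tight: 1.267 servings and 2.702 servings → $2.33.
banana + cottage cheese with both tight: 0.3869 servings and 2.786 servings → $1.97.
So the least-cost plan costs $1.92.

$1.92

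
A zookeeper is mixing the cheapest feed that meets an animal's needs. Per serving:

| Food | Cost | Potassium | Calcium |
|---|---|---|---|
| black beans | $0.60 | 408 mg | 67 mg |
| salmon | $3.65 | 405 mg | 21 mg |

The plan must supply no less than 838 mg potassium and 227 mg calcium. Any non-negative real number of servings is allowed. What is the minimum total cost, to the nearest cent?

$2.03

This is a tiny linear program; its minimum lies at a vertex of the feasible set. List the vertices and price them.
black beans only: max(838/408, 227/67) = 3.388 servings → $2.03.
salmon only: max(838/405, 227/21) = 10.81 servings → $39.45.
black beans + salmon: intersection lies outside the first quadrant.
The minimum over all feasible corners is $2.03.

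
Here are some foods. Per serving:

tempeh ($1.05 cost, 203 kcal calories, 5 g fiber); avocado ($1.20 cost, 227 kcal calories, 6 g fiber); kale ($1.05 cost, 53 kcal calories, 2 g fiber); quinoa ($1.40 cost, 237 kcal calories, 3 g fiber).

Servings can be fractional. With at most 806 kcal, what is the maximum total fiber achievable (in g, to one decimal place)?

Fiber per kcal: kale 0.03774, avocado 0.02643, tempeh 0.02463, quinoa 0.01266.
With no serving limits, spend the whole calories allowance on kale: 806 kcal / 53 kcal × 2 g = 30.4 g.

30.4 g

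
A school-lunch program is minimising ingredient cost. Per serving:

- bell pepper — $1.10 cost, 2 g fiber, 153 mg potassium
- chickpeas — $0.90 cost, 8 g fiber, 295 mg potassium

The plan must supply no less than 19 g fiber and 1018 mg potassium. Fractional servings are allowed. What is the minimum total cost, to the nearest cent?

The cheapest plan sits at a corner of the feasible region — with two constraints it uses at most two foods.
bell pepper only: max(19/2, 1018/153) = 9.5 servings → $10.45.
chickpeas only: max(19/8, 1018/295) = 3.451 servings → $3.11.
bell pepper + chickpeas with both tight: 4.005 servings and 1.374 servings → $5.64.
Cheapest feasible corner: $3.11.

$3.11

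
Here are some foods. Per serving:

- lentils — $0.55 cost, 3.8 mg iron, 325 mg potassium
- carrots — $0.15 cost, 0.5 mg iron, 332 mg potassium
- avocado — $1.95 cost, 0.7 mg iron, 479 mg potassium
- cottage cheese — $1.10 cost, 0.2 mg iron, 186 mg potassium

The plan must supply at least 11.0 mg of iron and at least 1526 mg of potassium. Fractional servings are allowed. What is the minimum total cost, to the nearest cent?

$1.75

lentils only: max(11.0/3.8, 1526/325) = 4.695 servings → $2.58.
carrots only: max(11.0/0.5, 1526/332) = 22 servings → $3.30.
avocado only: max(11.0/0.7, 1526/479) = 15.71 servings → $30.64.
cottage cheese only: max(11.0/0.2, 1526/186) = 55 servings → $60.50.
lentils + carrots with both tight: 2.629 servings and 2.023 servings → $1.75.
lentils + avocado with both tight: 2.638 servings and 1.396 servings → $4.17.
lentils + cottage cheese with both tight: 2.712 servings and 3.465 servings → $5.30.
carrots + avocado with both targets exact would need a negative amount; discard.
carrots + cottage cheese: intersection lies outside the first quadrant.
avocado + cottage cheese: the both-tight solution has a negative serving — not a feasible corner.
So the least-cost plan costs $1.75.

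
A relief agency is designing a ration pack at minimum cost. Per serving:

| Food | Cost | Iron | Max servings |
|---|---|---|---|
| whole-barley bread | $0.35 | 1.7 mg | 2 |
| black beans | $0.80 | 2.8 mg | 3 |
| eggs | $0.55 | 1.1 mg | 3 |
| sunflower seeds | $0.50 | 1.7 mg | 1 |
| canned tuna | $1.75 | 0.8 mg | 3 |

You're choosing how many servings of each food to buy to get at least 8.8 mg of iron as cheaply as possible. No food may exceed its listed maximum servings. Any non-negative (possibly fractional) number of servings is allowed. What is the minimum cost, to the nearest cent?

Cost per mg of iron: whole-barley bread $0.2059, black beans $0.2857, sunflower seeds $0.2941, eggs $0.5000, canned tuna $2.1875.
Take 2 servings of whole-barley bread: +3.4 mg iron for $0.70 (total $0.70, still need 5.4 mg).
Take 1.929 servings of black beans: +5.4 mg iron for $1.54 (total $2.24, still need 0.0 mg).
Greedy by cheapest-per-mg is optimal for a single linear constraint, so the minimum cost is $2.24.

$2.24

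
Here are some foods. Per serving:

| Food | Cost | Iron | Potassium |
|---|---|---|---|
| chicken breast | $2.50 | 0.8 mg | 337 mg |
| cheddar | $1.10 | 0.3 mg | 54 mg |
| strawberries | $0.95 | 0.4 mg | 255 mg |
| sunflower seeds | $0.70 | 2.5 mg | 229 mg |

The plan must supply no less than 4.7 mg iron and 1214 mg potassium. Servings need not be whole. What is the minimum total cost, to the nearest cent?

$3.71

Two binding constraints pin down two serving amounts, so the optimal mix uses at most two foods. The candidates are each food alone (scaled to the tighter of iron/potassium) and each pair with both constraints tight.
chicken breast only: max(4.7/0.8, 1214/337) = 5.875 servings → $14.69.
cheddar only: max(4.7/0.3, 1214/54) = 22.48 servings → $24.73.
strawberries only: max(4.7/0.4, 1214/255) = 11.75 servings → $11.16.
sunflower seeds only: max(4.7/2.5, 1214/229) = 5.301 servings → $3.71.
chicken breast + cheddar with both tight: 1.907 servings and 10.58 servings → $16.41.
chicken breast + strawberries: the both-tight solution has a negative serving — not a feasible corner.
chicken breast + sunflower seeds with both tight: 2.971 servings and 0.9293 servings → $8.08.
cheddar + strawberries with both tight: 12.99 servings and 2.011 servings → $16.19.
cheddar + sunflower seeds: the both-tight solution has a negative serving — not a feasible corner.
strawberries + sunflower seeds with both tight: 3.588 servings and 1.306 servings → $4.32.
The minimum over all feasible corners is $3.71.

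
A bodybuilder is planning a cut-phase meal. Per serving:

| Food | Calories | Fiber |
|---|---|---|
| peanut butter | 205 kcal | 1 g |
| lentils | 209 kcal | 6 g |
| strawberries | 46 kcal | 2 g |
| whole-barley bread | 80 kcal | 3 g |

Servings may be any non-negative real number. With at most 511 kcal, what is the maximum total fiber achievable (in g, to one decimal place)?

Fiber per kcal: strawberries 0.04348, whole-barley bread 0.0375, lentils 0.02871, peanut butter 0.004878.
With no serving limits, spend the whole calories allowance on strawberries: 511 kcal / 46 kcal × 2 g = 22.2 g.

22.2 g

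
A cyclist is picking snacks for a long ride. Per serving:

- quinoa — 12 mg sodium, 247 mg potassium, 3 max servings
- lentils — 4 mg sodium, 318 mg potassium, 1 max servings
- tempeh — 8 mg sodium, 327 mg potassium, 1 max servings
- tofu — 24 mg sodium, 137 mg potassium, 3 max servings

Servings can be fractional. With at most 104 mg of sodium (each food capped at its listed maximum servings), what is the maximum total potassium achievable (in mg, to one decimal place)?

1705.7 mg

Potassium per mg sodium: lentils 79.5, tempeh 40.88, quinoa 20.58, tofu 5.708.
Take 1 serving of lentils: uses 4 mg sodium, +318.0 mg potassium (running total 318.0 mg).
Take 1 serving of tempeh: uses 8 mg sodium, +327.0 mg potassium (running total 645.0 mg).
Take 3 servings of quinoa: uses 36 mg sodium, +741.0 mg potassium (running total 1386.0 mg).
Take 2.333 servings of tofu: uses 56 mg sodium, +319.7 mg potassium (running total 1705.7 mg).
Filling greedily by potassium-per-mg sodium is optimal for one linear limit, giving 1705.7 mg.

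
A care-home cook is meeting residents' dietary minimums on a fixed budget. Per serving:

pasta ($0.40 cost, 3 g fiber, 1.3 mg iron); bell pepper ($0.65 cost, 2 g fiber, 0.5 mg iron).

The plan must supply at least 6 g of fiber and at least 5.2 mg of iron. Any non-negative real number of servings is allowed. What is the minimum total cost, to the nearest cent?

$1.60

Minimising a linear cost over {fiber ≥ 6, iron ≥ 5.2, servings ≥ 0} — the optimum is at a vertex, using one or two foods.
pasta only: max(6/3, 5.2/1.3) = 4 servings → $1.60.
bell pepper only: max(6/2, 5.2/0.5) = 10.4 servings → $6.76.
pasta + bell pepper with both targets exact would need a negative amount; discard.
Cheapest feasible corner: $1.60.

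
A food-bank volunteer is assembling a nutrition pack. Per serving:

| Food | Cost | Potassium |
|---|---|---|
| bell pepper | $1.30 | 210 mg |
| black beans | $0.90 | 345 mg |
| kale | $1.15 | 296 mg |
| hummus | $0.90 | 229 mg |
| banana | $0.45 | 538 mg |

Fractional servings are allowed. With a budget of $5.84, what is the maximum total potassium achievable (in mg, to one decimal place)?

Potassium per dollar: banana 1196, black beans 383.3, kale 257.4, hummus 254.4, bell pepper 161.5.
With no serving limits, spend the whole cost allowance on banana: $5.84 / $0.45 × 538 mg = 6982.0 mg.

6982.0 mg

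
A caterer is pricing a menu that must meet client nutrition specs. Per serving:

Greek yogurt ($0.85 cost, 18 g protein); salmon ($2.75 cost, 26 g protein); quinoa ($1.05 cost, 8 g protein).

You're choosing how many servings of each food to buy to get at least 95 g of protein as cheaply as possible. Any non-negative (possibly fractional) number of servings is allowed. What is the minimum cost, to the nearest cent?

Cost per g of protein: Greek yogurt $0.0472, salmon $0.1058, quinoa $0.1313.
With no serving limits, use only Greek yogurt: 95 g / 18 g = 5.278 servings × $0.85 = $4.49.

$4.49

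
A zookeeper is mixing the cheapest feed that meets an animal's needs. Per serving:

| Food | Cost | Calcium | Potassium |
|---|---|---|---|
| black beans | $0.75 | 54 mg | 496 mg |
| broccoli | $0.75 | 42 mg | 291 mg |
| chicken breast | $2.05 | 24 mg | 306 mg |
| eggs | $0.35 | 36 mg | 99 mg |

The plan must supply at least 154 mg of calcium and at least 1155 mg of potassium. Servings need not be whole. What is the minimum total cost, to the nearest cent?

For a min-cost LP with two ≥-constraints, a basic feasible solution has at most two positive variables.
black beans only: max(154/54, 1155/496) = 2.852 servings → $2.14.
broccoli only: max(154/42, 1155/291) = 3.969 servings → $2.98.
chicken breast only: max(154/24, 1155/306) = 6.417 servings → $13.15.
eggs only: max(154/36, 1155/99) = 11.67 servings → $4.08.
black beans + broccoli with both tight: 0.7222 servings and 2.738 servings → $2.60.
black beans + chicken breast: the both-tight solution has a negative serving — not a feasible corner.
black beans + eggs with both tight: 2.105 servings and 1.12 servings → $1.97.
broccoli + chicken breast with both tight: 3.307 servings and 0.6299 servings → $3.77.
broccoli + eggs: the both-tight solution has a negative serving — not a feasible corner.
chicken breast + eggs with both tight: 3.048 servings and 2.246 servings → $7.03.
Cheapest feasible corner: $1.97.

$1.97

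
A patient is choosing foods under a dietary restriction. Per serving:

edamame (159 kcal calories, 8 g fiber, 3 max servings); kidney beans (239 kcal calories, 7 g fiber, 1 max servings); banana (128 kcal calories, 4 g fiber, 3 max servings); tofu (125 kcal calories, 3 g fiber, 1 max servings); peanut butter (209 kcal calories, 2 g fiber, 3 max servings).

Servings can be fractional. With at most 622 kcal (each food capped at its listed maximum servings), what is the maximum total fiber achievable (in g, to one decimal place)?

Fiber per kcal: edamame 0.05031, banana 0.03125, kidney beans 0.02929, tofu 0.024, peanut butter 0.009569.
Take 3 servings of edamame: uses 477 kcal, +24.0 g fiber (running total 24.0 g).
Take 1.133 servings of banana: uses 145 kcal, +4.5 g fiber (running total 28.5 g).
Filling greedily by fiber-per-kcal is optimal for one linear limit, giving 28.5 g.

28.5 g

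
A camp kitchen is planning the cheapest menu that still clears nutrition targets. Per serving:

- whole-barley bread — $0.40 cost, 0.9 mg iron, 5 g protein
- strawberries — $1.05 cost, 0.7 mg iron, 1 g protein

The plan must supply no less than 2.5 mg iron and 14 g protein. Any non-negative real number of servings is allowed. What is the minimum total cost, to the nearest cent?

whole-barley bread only: max(2.5/0.9, 14/5) = 2.8 servings → $1.12.
strawberries only: max(2.5/0.7, 14/1) = 14 servings → $14.70.
whole-barley bread + strawberries: the both-tight solution has a negative serving — not a feasible corner.
So the least-cost plan costs $1.12.

$1.12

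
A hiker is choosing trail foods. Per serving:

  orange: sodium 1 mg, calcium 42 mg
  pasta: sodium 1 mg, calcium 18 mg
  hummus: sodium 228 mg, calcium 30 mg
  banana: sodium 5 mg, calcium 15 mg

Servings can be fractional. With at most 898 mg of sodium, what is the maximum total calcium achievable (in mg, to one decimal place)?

Calcium per mg sodium: orange 42, pasta 18, banana 3, hummus 0.1316.
With no serving limits, spend the whole sodium allowance on orange: 898 mg / 1 mg × 42 mg = 37716.0 mg.

37716.0 mg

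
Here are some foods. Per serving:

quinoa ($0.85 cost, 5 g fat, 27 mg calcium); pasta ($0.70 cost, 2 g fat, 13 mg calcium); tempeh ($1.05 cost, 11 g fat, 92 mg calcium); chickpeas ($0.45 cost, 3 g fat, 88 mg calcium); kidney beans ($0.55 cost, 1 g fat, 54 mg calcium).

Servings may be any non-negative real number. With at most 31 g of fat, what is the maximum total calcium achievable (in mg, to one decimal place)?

Calcium per g fat: kidney beans 54, chickpeas 29.33, tempeh 8.364, pasta 6.5, quinoa 5.4.
With no serving limits, spend the whole fat allowance on kidney beans: 31 g / 1 g × 54 mg = 1674.0 mg.

1674.0 mg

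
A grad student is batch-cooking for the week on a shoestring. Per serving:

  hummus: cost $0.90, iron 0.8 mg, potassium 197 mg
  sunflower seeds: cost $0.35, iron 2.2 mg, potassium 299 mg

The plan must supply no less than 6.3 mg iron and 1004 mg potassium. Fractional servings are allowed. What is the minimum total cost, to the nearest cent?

$1.18

With two linear requirements the optimum uses one or two foods; enumerate the corners.
hummus only: max(6.3/0.8, 1004/197) = 7.875 servings → $7.09.
sunflower seeds only: max(6.3/2.2, 1004/299) = 3.358 servings → $1.18.
hummus + sunflower seeds with both tight: 1.674 servings and 2.255 servings → $2.30.
Cheapest feasible corner: $1.18.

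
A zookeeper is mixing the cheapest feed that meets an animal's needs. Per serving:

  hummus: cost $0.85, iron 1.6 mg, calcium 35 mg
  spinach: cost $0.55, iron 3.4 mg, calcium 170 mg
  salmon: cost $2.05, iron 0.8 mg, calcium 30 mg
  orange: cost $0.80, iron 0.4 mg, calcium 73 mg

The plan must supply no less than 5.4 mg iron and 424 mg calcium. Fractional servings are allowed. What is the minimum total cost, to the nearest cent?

$1.37

Minimising a linear cost over {iron ≥ 5.4, calcium ≥ 424, servings ≥ 0} — the optimum is at a vertex, using one or two foods.
hummus only: max(5.4/1.6, 424/35) = 12.11 servings → $10.30.
spinach only: max(5.4/3.4, 424/170) = 2.494 servings → $1.37.
salmon only: max(5.4/0.8, 424/30) = 14.13 servings → $28.97.
orange only: max(5.4/0.4, 424/73) = 13.5 servings → $10.80.
hummus + spinach with both targets exact would need a negative amount; discard.
hummus + salmon: the both-tight solution has a negative serving — not a feasible corner.
hummus + orange with both tight: 2.185 servings and 4.761 servings → $5.67.
spinach + salmon: the both-tight solution has a negative serving — not a feasible corner.
spinach + orange with both tight: 1.246 servings and 2.906 servings → $3.01.
salmon + orange with both tight: 4.841 servings and 3.819 servings → $12.98.
The minimum over all feasible corners is $1.37.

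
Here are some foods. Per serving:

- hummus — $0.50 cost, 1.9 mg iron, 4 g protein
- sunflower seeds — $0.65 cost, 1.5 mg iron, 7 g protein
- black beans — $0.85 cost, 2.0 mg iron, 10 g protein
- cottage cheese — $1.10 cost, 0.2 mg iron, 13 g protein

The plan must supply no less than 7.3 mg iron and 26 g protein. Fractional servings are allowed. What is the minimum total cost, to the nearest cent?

$2.52

Minimising a linear cost over {iron ≥ 7.3, protein ≥ 26, servings ≥ 0} — the optimum is at a vertex, using one or two foods.
hummus only: max(7.3/1.9, 26/4) = 6.5 servings → $3.25.
sunflower seeds only: max(7.3/1.5, 26/7) = 4.867 servings → $3.16.
black beans only: max(7.3/2.0, 26/10) = 3.65 servings → $3.10.
cottage cheese only: max(7.3/0.2, 26/13) = 36.5 servings → $40.15.
hummus + sunflower seeds with both tight: 1.658 servings and 2.767 servings → $2.63.
hummus + black beans with both tight: 1.909 servings and 1.836 servings → $2.52.
hummus + cottage cheese with both tight: 3.753 servings and 0.8452 servings → $2.81.
sunflower seeds + black beans: intersection lies outside the first quadrant.
sunflower seeds + cottage cheese: the both-tight solution has a negative serving — not a feasible corner.
black beans + cottage cheese: intersection lies outside the first quadrant.
The minimum over all feasible corners is $2.52.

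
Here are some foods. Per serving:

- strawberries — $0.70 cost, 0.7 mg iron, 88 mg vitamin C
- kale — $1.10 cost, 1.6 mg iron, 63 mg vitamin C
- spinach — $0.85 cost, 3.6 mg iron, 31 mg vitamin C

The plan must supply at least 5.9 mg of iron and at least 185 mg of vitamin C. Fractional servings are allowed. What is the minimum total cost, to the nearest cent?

Compare the cost at each extreme point of the feasible region.
strawberries only: max(5.9/0.7, 185/88) = 8.429 servings → $5.90.
kale only: max(5.9/1.6, 185/63) = 3.688 servings → $4.06.
spinach only: max(5.9/3.6, 185/31) = 5.968 servings → $5.07.
strawberries + kale with both targets exact would need a negative amount; discard.
strawberries + spinach with both tight: 1.637 servings and 1.321 servings → $2.27.
kale + spinach with both tight: 2.726 servings and 0.4272 servings → $3.36.
The minimum over all feasible corners is $2.27.

$2.27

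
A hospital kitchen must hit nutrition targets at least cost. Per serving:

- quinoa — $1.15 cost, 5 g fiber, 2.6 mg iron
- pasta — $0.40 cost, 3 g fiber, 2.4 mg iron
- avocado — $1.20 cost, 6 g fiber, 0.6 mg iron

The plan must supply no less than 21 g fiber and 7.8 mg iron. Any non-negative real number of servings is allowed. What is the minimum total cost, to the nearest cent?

$2.80

The cheapest plan sits at a corner of the feasible region — with two constraints it uses at most two foods.
quinoa only: max(21/5, 7.8/2.6) = 4.2 servings → $4.83.
pasta only: max(21/3, 7.8/2.4) = 7 servings → $2.80.
avocado only: max(21/6, 7.8/0.6) = 13 servings → $15.60.
quinoa + pasta: the both-tight solution has a negative serving — not a feasible corner.
quinoa + avocado with both tight: 2.714 servings and 1.238 servings → $4.61.
pasta + avocado with both tight: 2.714 servings and 2.143 servings → $3.66.
So the least-cost plan costs $2.80.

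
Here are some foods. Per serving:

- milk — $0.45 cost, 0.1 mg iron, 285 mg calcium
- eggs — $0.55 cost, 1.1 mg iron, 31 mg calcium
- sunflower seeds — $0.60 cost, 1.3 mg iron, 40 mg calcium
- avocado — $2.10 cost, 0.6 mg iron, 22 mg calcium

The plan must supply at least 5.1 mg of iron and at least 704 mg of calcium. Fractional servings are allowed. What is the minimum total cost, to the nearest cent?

A basic optimal solution has at most two foods positive. Try each food alone and each pair with both targets met exactly.
milk only: max(5.1/0.1, 704/285) = 51 servings → $22.95.
eggs only: max(5.1/1.1, 704/31) = 22.71 servings → $12.49.
sunflower seeds only: max(5.1/1.3, 704/40) = 17.6 servings → $10.56.
avocado only: max(5.1/0.6, 704/22) = 32 servings → $67.20.
milk + eggs with both tight: 1.986 servings and 4.456 servings → $3.34.
milk + sunflower seeds with both tight: 1.941 servings and 3.774 servings → $3.14.
milk + avocado with both tight: 1.838 servings and 8.194 servings → $18.03.
eggs + sunflower seeds: intersection lies outside the first quadrant.
eggs + avocado with both targets exact would need a negative amount; discard.
sunflower seeds + avocado: the both-tight solution has a negative serving — not a feasible corner.
So the least-cost plan costs $3.14.

$3.14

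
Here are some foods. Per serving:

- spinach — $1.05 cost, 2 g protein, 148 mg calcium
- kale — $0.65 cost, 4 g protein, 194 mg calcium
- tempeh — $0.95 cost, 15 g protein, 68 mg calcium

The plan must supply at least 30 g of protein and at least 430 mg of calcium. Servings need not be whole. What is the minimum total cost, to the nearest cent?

For a min-cost LP with two ≥-constraints, a basic feasible solution has at most two positive variables.
spinach only: max(30/2, 430/148) = 15 servings → $15.75.
kale only: max(30/4, 430/194) = 7.5 servings → $4.88.
tempeh only: max(30/15, 430/68) = 6.324 servings → $6.01.
spinach + kale with both targets exact would need a negative amount; discard.
spinach + tempeh with both tight: 2.116 servings and 1.718 servings → $3.85.
kale + tempeh with both tight: 1.672 servings and 1.554 servings → $2.56.
So the least-cost plan costs $2.56.

$2.56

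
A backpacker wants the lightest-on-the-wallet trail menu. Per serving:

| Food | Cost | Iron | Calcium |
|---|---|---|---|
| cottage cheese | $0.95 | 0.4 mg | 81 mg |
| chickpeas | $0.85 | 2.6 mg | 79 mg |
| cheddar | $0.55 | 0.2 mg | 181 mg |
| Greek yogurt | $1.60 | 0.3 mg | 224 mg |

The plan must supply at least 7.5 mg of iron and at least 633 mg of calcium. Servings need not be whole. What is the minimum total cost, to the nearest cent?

For a min-cost LP with two ≥-constraints, a basic feasible solution has at most two positive variables.
cottage cheese only: max(7.5/0.4, 633/81) = 18.75 servings → $17.81.
chickpeas only: max(7.5/2.6, 633/79) = 8.013 servings → $6.81.
cheddar only: max(7.5/0.2, 633/181) = 37.5 servings → $20.62.
Greek yogurt only: max(7.5/0.3, 633/224) = 25 servings → $40.00.
cottage cheese + chickpeas with both tight: 5.884 servings and 1.979 servings → $7.27.
cottage cheese + cheddar: intersection lies outside the first quadrant.
cottage cheese + Greek yogurt with both targets exact would need a negative amount; discard.
chickpeas + cheddar with both tight: 2.706 servings and 2.316 servings → $3.57.
chickpeas + Greek yogurt with both tight: 2.667 servings and 1.885 servings → $5.28.
cheddar + Greek yogurt with both targets exact would need a negative amount; discard.
Cheapest feasible corner: $3.57.

$3.57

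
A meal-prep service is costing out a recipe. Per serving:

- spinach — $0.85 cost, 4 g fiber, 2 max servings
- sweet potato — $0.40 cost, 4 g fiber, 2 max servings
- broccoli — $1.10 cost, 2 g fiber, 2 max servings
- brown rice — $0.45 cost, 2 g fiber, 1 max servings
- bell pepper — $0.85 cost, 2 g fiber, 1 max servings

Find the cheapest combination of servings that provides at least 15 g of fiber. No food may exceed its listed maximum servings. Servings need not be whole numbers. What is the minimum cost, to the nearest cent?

Cost per g of fiber: sweet potato $0.1000, spinach $0.2125, brown rice $0.2250, bell pepper $0.4250, broccoli $0.5500.
Take 2 servings of sweet potato: +8.0 g fiber for $0.80 (total $0.80, still need 7.0 g).
Take 1.75 servings of spinach: +7.0 g fiber for $1.49 (total $2.29, still need 0.0 g).
Greedy by cheapest-per-g is optimal for a single linear constraint, so the minimum cost is $2.29.

$2.29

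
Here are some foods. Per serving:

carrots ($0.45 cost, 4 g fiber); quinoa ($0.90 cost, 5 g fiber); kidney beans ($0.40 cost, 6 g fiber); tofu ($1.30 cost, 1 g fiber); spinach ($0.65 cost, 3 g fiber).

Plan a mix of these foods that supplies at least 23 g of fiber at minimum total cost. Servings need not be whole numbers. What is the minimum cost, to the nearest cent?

$1.53

Cost per g of fiber: kidney beans $0.0667, carrots $0.1125, quinoa $0.1800, spinach $0.2167, tofu $1.3000.
With no serving limits, use only kidney beans: 23 g / 6 g = 3.833 servings × $0.40 = $1.53.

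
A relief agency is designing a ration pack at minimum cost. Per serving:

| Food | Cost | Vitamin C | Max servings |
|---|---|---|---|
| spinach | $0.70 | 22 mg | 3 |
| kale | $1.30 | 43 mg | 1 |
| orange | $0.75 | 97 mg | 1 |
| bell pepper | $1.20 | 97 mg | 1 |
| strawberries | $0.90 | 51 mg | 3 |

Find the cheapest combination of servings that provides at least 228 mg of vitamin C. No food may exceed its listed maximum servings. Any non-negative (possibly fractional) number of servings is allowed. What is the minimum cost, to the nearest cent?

$2.55

Cost per mg of vitamin C: orange $0.0077, bell pepper $0.0124, strawberries $0.0176, kale $0.0302, spinach $0.0318.
Take 1 serving of orange: +97.0 mg vitamin C for $0.75 (total $0.75, still need 131.0 mg).
Take 1 serving of bell pepper: +97.0 mg vitamin C for $1.20 (total $1.95, still need 34.0 mg).
Take 0.6667 servings of strawberries: +34.0 mg vitamin C for $0.60 (total $2.55, still need 0.0 mg).
Greedy by cheapest-per-mg is optimal for a single linear constraint, so the minimum cost is $2.55.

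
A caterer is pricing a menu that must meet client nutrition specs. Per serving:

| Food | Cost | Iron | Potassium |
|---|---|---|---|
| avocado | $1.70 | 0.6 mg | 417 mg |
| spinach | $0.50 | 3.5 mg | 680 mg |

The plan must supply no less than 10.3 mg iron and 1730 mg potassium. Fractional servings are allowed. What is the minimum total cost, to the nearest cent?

With two linear requirements the optimum uses one or two foods; enumerate the corners.
avocado only: max(10.3/0.6, 1730/417) = 17.17 servings → $29.18.
spinach only: max(10.3/3.5, 1730/680) = 2.943 servings → $1.47.
avocado + spinach with both targets exact would need a negative amount; discard.
Cheapest feasible corner: $1.47.

$1.47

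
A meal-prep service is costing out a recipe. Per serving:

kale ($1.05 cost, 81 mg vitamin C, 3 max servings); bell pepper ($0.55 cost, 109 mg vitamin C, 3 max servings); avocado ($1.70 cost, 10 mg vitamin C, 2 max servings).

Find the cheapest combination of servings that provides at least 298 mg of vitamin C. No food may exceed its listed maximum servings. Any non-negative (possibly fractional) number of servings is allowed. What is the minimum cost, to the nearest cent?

Cost per mg of vitamin C: bell pepper $0.0050, kale $0.0130, avocado $0.1700.
Take 2.734 servings of bell pepper: +298.0 mg vitamin C for $1.50 (total $1.50, still need 0.0 mg).
Greedy by cheapest-per-mg is optimal for a single linear constraint, so the minimum cost is $1.50.

$1.50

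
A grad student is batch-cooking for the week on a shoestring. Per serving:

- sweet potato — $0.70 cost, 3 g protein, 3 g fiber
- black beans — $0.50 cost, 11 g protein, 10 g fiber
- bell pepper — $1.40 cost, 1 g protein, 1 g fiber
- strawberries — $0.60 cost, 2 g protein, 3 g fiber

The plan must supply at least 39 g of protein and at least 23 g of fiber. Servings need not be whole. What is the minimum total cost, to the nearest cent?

$1.77

Compare the cost at each extreme point of the feasible region.
sweet potato only: max(39/3, 23/3) = 13 servings → $9.10.
black beans only: max(39/11, 23/10) = 3.545 servings → $1.77.
bell pepper only: max(39/1, 23/1) = 39 servings → $54.60.
strawberries only: max(39/2, 23/3) = 19.5 servings → $11.70.
sweet potato + black beans with both targets exact would need a negative amount; discard.
sweet potato + bell pepper (both tight): parallel constraints — no distinct corner.
sweet potato + strawberries with both targets exact would need a negative amount; discard.
black beans + bell pepper: intersection lies outside the first quadrant.
black beans + strawberries: the both-tight solution has a negative serving — not a feasible corner.
bell pepper + strawberries: the both-tight solution has a negative serving — not a feasible corner.
Cheapest feasible corner: $1.77.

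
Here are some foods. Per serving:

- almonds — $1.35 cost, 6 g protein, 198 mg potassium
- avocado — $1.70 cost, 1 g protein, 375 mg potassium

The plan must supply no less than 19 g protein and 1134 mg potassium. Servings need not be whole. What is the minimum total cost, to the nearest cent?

$6.46

Two binding constraints pin down two serving amounts, so the optimal mix uses at most two foods. The candidates are each food alone (scaled to the tighter of protein/potassium) and each pair with both constraints tight.
almonds only: max(19/6, 1134/198) = 5.727 servings → $7.73.
avocado only: max(19/1, 1134/375) = 19 servings → $32.30.
almonds + avocado with both tight: 2.92 servings and 1.482 servings → $6.46.
So the least-cost plan costs $6.46.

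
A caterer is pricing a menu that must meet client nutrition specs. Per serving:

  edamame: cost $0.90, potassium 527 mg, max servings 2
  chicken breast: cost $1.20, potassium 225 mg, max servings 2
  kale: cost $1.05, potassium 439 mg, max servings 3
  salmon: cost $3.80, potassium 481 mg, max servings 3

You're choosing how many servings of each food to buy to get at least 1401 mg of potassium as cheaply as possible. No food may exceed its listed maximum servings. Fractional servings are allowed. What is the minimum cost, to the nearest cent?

Cost per mg of potassium: edamame $0.0017, kale $0.0024, chicken breast $0.0053, salmon $0.0079.
Take 2 servings of edamame: +1054.0 mg potassium for $1.80 (total $1.80, still need 347.0 mg).
Take 0.7904 servings of kale: +347.0 mg potassium for $0.83 (total $2.63, still need 0.0 mg).
Greedy by cheapest-per-mg is optimal for a single linear constraint, so the minimum cost is $2.63.

$2.63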